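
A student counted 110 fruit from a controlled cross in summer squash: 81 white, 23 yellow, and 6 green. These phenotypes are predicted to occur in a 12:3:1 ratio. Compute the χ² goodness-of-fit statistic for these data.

0.412

The 12:3:1 ratio has 16 parts, so with N = 110 the expected counts are:
  white: 110 × 12/16 = 82.5
  yellow: 110 × 3/16 = 20.625
  green: 110 × 1/16 = 6.875
χ² = Σ (O − E)² / E
  white: (81 − 82.5)² / 82.5 = 0.0273
  yellow: (23 − 20.625)² / 20.625 = 0.2735
  green: (6 − 6.875)² / 6.875 = 0.1114
χ² = 0.0273 + 0.2735 + 0.1114 = 0.4122 ≈ 0.412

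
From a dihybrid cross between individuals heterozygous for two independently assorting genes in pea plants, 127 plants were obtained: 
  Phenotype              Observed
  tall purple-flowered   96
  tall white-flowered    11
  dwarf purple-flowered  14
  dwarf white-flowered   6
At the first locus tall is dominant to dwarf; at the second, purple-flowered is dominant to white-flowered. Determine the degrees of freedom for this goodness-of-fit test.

A dihybrid F₂ with independent assortment and complete dominance at both loci gives a 9:3:3:1 phenotypic ratio.
A goodness-of-fit test with 4 phenotype classes has df = 4 − 1 = 3.

3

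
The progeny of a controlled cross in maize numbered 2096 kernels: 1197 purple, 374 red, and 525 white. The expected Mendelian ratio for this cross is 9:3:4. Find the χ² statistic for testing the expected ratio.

Expected counts for N = 2096 under a 9:3:4 ratio (total parts = 16):
  purple: 2096 × 9/16 = 1179
  red: 2096 × 3/16 = 393
  white: 2096 × 4/16 = 524
χ² = Σ (O − E)² / E
  purple: (1197 − 1179)² / 1179 = 0.2748
  red: (374 − 393)² / 393 = 0.9186
  white: (525 − 524)² / 524 = 0.0019
χ² = 0.2748 + 0.9186 + 0.0019 = 1.1953 ≈ 1.195

1.195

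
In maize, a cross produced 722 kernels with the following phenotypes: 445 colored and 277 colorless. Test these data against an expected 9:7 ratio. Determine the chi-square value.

Expected counts for N = 722 under a 9:7 ratio (total parts = 16):
  colored: 722 × 9/16 = 406.125
  colorless: 722 × 7/16 = 315.875
χ² = Σ (O − E)² / E
  colored: (445 − 406.125)² / 406.125 = 3.7212
  colorless: (277 − 315.875)² / 315.875 = 4.7844
χ² = 3.7212 + 4.7844 = 8.5056 ≈ 8.506

8.506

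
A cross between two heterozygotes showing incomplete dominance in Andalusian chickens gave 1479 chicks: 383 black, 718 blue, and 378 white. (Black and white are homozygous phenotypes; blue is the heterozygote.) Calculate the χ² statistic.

With incomplete dominance, a heterozygote × heterozygote cross gives a 1:2:1 phenotypic ratio.
Total ratio parts = 4. Expected numbers out of 1479:
  black: 1479 × 1/4 = 369.75
  blue: 1479 × 2/4 = 739.5
  white: 1479 × 1/4 = 369.75
χ² = Σ (O − E)² / E
  black: (383 − 369.75)² / 369.75 = 0.4748
  blue: (718 − 739.5)² / 739.5 = 0.6251
  white: (378 − 369.75)² / 369.75 = 0.1841
χ² = 0.4748 + 0.6251 + 0.1841 = 1.284

1.284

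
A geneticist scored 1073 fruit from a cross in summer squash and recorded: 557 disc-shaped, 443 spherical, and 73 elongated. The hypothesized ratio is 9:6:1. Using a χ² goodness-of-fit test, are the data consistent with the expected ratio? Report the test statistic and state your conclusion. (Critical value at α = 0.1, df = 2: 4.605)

Total ratio parts = 16. Expected numbers out of 1073:
  disc-shaped: 1073 × 9/16 = 603.5625
  spherical: 1073 × 6/16 = 402.375
  elongated: 1073 × 1/16 = 67.0625
χ² = Σ (O − E)² / E
  disc-shaped: (557 − 603.5625)² / 603.5625 = 3.5921
  spherical: (443 − 402.375)² / 402.375 = 4.1016
  elongated: (73 − 67.0625)² / 67.0625 = 0.5257
χ² = 3.5921 + 4.1016 + 0.5257 = 8.2194 ≈ 8.219
Degrees of freedom = 3 − 1 = 2; critical value at α = 0.1 is 4.605.
Since 8.219 > 4.605, we reject the null hypothesis — the data do not fit the 9:6:1 ratio.

8.219; not consistent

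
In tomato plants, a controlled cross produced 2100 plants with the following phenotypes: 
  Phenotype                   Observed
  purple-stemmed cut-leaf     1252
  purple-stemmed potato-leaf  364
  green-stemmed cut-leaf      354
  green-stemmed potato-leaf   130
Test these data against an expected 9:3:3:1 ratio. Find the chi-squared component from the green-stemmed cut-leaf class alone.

4.013

The 9:3:3:1 ratio has 16 parts, so with N = 2100 the expected counts are:
  purple-stemmed cut-leaf: 2100 × 9/16 = 1181.25
  purple-stemmed potato-leaf: 2100 × 3/16 = 393.75
  green-stemmed cut-leaf: 2100 × 3/16 = 393.75
  green-stemmed potato-leaf: 2100 × 1/16 = 131.25
Contribution of green-stemmed cut-leaf: (354 − 393.75)² / 393.75 = 4.0129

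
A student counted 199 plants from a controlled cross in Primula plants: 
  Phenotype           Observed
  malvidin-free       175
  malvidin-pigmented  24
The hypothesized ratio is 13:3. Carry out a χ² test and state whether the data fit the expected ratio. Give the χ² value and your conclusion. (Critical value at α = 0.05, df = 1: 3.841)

Total ratio parts = 16. Expected numbers out of 199:
  malvidin-free: 199 × 13/16 = 161.6875
  malvidin-pigmented: 199 × 3/16 = 37.3125
χ² = Σ (O − E)² / E
  malvidin-free: (175 − 161.6875)² / 161.6875 = 1.0961
  malvidin-pigmented: (24 − 37.3125)² / 37.3125 = 4.7497
χ² = 1.0961 + 4.7497 = 5.8458 ≈ 5.846
Degrees of freedom = 2 − 1 = 1; critical value at α = 0.05 is 3.841.
Since 5.846 > 3.841, we reject the null hypothesis — the data do not fit the 13:3 ratio.

5.846; not consistent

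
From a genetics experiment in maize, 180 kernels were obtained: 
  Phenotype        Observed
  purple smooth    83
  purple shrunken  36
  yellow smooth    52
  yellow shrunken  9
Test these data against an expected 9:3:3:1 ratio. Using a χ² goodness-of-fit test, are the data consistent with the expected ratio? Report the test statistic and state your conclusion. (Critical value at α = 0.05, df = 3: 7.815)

13.758; not consistent

Under the 9:3:3:1 hypothesis (Σ ratio = 16, N = 180):
  purple smooth: 180 × 9/16 = 101.25
  purple shrunken: 180 × 3/16 = 33.75
  yellow smooth: 180 × 3/16 = 33.75
  yellow shrunken: 180 × 1/16 = 11.25
χ² = Σ (O − E)² / E
  purple smooth: (83 − 101.25)² / 101.25 = 3.2895
  purple shrunken: (36 − 33.75)² / 33.75 = 0.1500
  yellow smooth: (52 − 33.75)² / 33.75 = 9.8685
  yellow shrunken: (9 − 11.25)² / 11.25 = 0.4500
χ² = 3.2895 + 0.1500 + 9.8685 + 0.4500 = 13.758
Degrees of freedom = 4 − 1 = 3; critical value at α = 0.05 is 7.815.
Since 13.758 > 7.815, we reject the null hypothesis — the data do not fit the 9:3:3:1 ratio.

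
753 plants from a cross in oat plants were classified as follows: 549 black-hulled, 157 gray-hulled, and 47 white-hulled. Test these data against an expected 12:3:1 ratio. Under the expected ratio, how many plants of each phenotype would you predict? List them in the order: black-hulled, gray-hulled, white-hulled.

564.75, 141.1875, 47.0625

Under the 12:3:1 hypothesis (Σ ratio = 16, N = 753):
  black-hulled: 753 × 12/16 = 564.75
  gray-hulled: 753 × 3/16 = 141.1875
  white-hulled: 753 × 1/16 = 47.0625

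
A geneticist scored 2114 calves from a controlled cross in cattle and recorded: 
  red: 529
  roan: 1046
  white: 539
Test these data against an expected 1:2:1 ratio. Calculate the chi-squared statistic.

0.324

Under the 1:2:1 hypothesis (Σ ratio = 4, N = 2114):
  red: 2114 × 1/4 = 528.5
  roan: 2114 × 2/4 = 1057
  white: 2114 × 1/4 = 528.5
χ² = Σ (O − E)² / E
  red: (529 − 528.5)² / 528.5 = 0.0005
  roan: (1046 − 1057)² / 1057 = 0.1145
  white: (539 − 528.5)² / 528.5 = 0.2086
χ² = 0.0005 + 0.1145 + 0.2086 = 0.3236 ≈ 0.324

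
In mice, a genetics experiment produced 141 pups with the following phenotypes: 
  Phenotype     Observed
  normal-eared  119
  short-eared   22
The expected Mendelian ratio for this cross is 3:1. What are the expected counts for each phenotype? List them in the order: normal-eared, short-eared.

Under the 3:1 hypothesis (Σ ratio = 4, N = 141):
  normal-eared: 141 × 3/4 = 105.75
  short-eared: 141 × 1/4 = 35.25

105.75, 35.25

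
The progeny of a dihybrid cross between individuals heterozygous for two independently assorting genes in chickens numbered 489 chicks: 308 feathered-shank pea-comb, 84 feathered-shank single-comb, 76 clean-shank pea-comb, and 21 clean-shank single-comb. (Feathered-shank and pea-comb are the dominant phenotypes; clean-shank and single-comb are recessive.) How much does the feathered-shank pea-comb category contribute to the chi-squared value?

3.944

A dihybrid F₂ with independent assortment and complete dominance at both loci gives a 9:3:3:1 phenotypic ratio.
The 9:3:3:1 ratio has 16 parts, so with N = 489 the expected counts are:
  feathered-shank pea-comb: 489 × 9/16 = 275.0625
  feathered-shank single-comb: 489 × 3/16 = 91.6875
  clean-shank pea-comb: 489 × 3/16 = 91.6875
  clean-shank single-comb: 489 × 1/16 = 30.5625
Contribution of feathered-shank pea-comb: (308 − 275.0625)² / 275.0625 = 3.9441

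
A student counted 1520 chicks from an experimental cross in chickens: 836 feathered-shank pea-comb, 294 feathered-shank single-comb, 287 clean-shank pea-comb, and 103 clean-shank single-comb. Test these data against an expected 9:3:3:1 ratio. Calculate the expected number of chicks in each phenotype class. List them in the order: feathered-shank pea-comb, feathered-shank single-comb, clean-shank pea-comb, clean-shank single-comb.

855, 285, 285, 95

Under the 9:3:3:1 hypothesis (Σ ratio = 16, N = 1520):
  feathered-shank pea-comb: 1520 × 9/16 = 855
  feathered-shank single-comb: 1520 × 3/16 = 285
  clean-shank pea-comb: 1520 × 3/16 = 285
  clean-shank single-comb: 1520 × 1/16 = 95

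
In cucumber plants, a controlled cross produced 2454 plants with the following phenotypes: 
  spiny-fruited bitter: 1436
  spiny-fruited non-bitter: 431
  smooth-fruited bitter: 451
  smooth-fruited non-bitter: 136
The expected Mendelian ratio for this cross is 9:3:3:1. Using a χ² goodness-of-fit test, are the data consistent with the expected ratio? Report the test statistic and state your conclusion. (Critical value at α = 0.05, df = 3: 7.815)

Expected counts for N = 2454 under a 9:3:3:1 ratio (total parts = 16):
  spiny-fruited bitter: 2454 × 9/16 = 1380.375
  spiny-fruited non-bitter: 2454 × 3/16 = 460.125
  smooth-fruited bitter: 2454 × 3/16 = 460.125
  smooth-fruited non-bitter: 2454 × 1/16 = 153.375
χ² = Σ (O − E)² / E
  spiny-fruited bitter: (1436 − 1380.375)² / 1380.375 = 2.2415
  spiny-fruited non-bitter: (431 − 460.125)² / 460.125 = 1.8436
  smooth-fruited bitter: (451 − 460.125)² / 460.125 = 0.1810
  smooth-fruited non-bitter: (136 − 153.375)² / 153.375 = 1.9683
χ² = 2.2415 + 1.8436 + 0.1810 + 1.9683 = 6.2344 ≈ 6.234
Degrees of freedom = 4 − 1 = 3; critical value at α = 0.05 is 7.815.
Since 6.234 < 7.815, we fail to reject the null hypothesis — the data are consistent with the 9:3:3:1 ratio.

6.234; consistent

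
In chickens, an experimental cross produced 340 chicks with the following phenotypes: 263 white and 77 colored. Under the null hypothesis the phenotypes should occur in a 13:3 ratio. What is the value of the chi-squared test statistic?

Under the 13:3 hypothesis (Σ ratio = 16, N = 340):
  white: 340 × 13/16 = 276.25
  colored: 340 × 3/16 = 63.75
χ² = Σ (O − E)² / E
  white: (263 − 276.25)² / 276.25 = 0.6355
  colored: (77 − 63.75)² / 63.75 = 2.7539
χ² = 0.6355 + 2.7539 = 3.3894 ≈ 3.389

3.389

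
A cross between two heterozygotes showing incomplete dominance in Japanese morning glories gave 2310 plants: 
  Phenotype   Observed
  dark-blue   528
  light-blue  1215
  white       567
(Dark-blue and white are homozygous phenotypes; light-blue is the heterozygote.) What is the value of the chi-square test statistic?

With incomplete dominance, a heterozygote × heterozygote cross gives a 1:2:1 phenotypic ratio.
Under the 1:2:1 hypothesis (Σ ratio = 4, N = 2310):
  dark-blue: 2310 × 1/4 = 577.5
  light-blue: 2310 × 2/4 = 1155
  white: 2310 × 1/4 = 577.5
χ² = Σ (O − E)² / E
  dark-blue: (528 − 577.5)² / 577.5 = 4.2429
  light-blue: (1215 − 1155)² / 1155 = 3.1169
  white: (567 − 577.5)² / 577.5 = 0.1909
χ² = 4.2429 + 3.1169 + 0.1909 = 7.5507 ≈ 7.551

7.551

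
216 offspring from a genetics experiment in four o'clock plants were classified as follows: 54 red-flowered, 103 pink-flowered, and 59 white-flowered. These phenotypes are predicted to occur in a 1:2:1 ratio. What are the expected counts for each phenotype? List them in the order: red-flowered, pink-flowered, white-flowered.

Expected counts for N = 216 under a 1:2:1 ratio (total parts = 4):
  red-flowered: 216 × 1/4 = 54
  pink-flowered: 216 × 2/4 = 108
  white-flowered: 216 × 1/4 = 54

54, 108, 54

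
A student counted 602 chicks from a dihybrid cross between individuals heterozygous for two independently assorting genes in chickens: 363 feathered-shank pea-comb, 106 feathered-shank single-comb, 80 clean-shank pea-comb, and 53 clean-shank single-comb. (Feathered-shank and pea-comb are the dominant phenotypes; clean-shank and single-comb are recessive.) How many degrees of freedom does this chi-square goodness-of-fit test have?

3

A dihybrid F₂ with independent assortment and complete dominance at both loci gives a 9:3:3:1 phenotypic ratio.
A goodness-of-fit test with 4 phenotype classes has df = 4 − 1 = 3.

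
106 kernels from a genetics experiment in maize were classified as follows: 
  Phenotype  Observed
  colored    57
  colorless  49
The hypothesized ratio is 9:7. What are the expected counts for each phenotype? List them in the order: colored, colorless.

Expected counts for N = 106 under a 9:7 ratio (total parts = 16):
  colored: 106 × 9/16 = 59.625
  colorless: 106 × 7/16 = 46.375

59.625, 46.375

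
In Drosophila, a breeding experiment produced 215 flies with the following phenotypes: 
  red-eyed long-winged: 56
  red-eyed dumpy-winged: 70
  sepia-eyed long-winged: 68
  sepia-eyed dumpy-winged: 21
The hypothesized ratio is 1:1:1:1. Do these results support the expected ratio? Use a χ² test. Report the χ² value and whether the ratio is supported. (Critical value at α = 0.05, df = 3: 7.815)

28.740; not consistent

Total ratio parts = 4. Expected numbers out of 215:
  red-eyed long-winged: 215 × 1/4 = 53.75
  red-eyed dumpy-winged: 215 × 1/4 = 53.75
  sepia-eyed long-winged: 215 × 1/4 = 53.75
  sepia-eyed dumpy-winged: 215 × 1/4 = 53.75
χ² = Σ (O − E)² / E
  red-eyed long-winged: (56 − 53.75)² / 53.75 = 0.0942
  red-eyed dumpy-winged: (70 − 53.75)² / 53.75 = 4.9128
  sepia-eyed long-winged: (68 − 53.75)² / 53.75 = 3.7779
  sepia-eyed dumpy-winged: (21 − 53.75)² / 53.75 = 19.9547
χ² = 0.0942 + 4.9128 + 3.7779 + 19.9547 = 28.7396 ≈ 28.740
Degrees of freedom = 4 − 1 = 3; critical value at α = 0.05 is 7.815.
Since 28.740 > 7.815, we reject the null hypothesis — the data do not fit the 1:1:1:1 ratio.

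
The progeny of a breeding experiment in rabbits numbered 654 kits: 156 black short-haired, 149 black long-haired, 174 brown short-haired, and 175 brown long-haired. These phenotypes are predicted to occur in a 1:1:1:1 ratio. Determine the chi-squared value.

The 1:1:1:1 ratio has 4 parts, so with N = 654 the expected counts are:
  black short-haired: 654 × 1/4 = 163.5
  black long-haired: 654 × 1/4 = 163.5
  brown short-haired: 654 × 1/4 = 163.5
  brown long-haired: 654 × 1/4 = 163.5
χ² = Σ (O − E)² / E
  black short-haired: (156 − 163.5)² / 163.5 = 0.3440
  black long-haired: (149 − 163.5)² / 163.5 = 1.2859
  brown short-haired: (174 − 163.5)² / 163.5 = 0.6743
  brown long-haired: (175 − 163.5)² / 163.5 = 0.8089
χ² = 0.3440 + 1.2859 + 0.6743 + 0.8089 = 3.1131 ≈ 3.113

3.113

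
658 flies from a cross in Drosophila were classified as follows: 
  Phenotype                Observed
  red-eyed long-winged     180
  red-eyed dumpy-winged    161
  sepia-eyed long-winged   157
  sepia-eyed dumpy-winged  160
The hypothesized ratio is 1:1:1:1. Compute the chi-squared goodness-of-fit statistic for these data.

2.000

Expected counts for N = 658 under a 1:1:1:1 ratio (total parts = 4):
  red-eyed long-winged: 658 × 1/4 = 164.5
  red-eyed dumpy-winged: 658 × 1/4 = 164.5
  sepia-eyed long-winged: 658 × 1/4 = 164.5
  sepia-eyed dumpy-winged: 658 × 1/4 = 164.5
χ² = Σ (O − E)² / E
  red-eyed long-winged: (180 − 164.5)² / 164.5 = 1.4605
  red-eyed dumpy-winged: (161 − 164.5)² / 164.5 = 0.0745
  sepia-eyed long-winged: (157 − 164.5)² / 164.5 = 0.3419
  sepia-eyed dumpy-winged: (160 − 164.5)² / 164.5 = 0.1231
χ² = 1.4605 + 0.0745 + 0.3419 + 0.1231 = 2.000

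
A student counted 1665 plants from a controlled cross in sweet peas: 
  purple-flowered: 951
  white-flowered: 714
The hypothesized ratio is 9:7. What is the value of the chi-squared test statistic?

Under the 9:7 hypothesis (Σ ratio = 16, N = 1665):
  purple-flowered: 1665 × 9/16 = 936.5625
  white-flowered: 1665 × 7/16 = 728.4375
χ² = Σ (O − E)² / E
  purple-flowered: (951 − 936.5625)² / 936.5625 = 0.2226
  white-flowered: (714 − 728.4375)² / 728.4375 = 0.2861
χ² = 0.2226 + 0.2861 = 0.5087 ≈ 0.509

0.509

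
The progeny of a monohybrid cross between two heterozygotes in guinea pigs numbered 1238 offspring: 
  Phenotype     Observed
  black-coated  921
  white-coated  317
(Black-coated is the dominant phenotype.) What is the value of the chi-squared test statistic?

0.242

For a monohybrid cross between heterozygotes with complete dominance, the expected phenotypic ratio is 3:1.
Under the 3:1 hypothesis (Σ ratio = 4, N = 1238):
  black-coated: 1238 × 3/4 = 928.5
  white-coated: 1238 × 1/4 = 309.5
χ² = Σ (O − E)² / E
  black-coated: (921 − 928.5)² / 928.5 = 0.0606
  white-coated: (317 − 309.5)² / 309.5 = 0.1817
χ² = 0.0606 + 0.1817 = 0.2423 ≈ 0.242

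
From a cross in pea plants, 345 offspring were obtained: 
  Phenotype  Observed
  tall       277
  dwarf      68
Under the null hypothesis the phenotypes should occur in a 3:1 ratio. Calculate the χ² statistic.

Expected counts for N = 345 under a 3:1 ratio (total parts = 4):
  tall: 345 × 3/4 = 258.75
  dwarf: 345 × 1/4 = 86.25
χ² = Σ (O − E)² / E
  tall: (277 − 258.75)² / 258.75 = 1.2872
  dwarf: (68 − 86.25)² / 86.25 = 3.8616
χ² = 1.2872 + 3.8616 = 5.1488 ≈ 5.149

5.149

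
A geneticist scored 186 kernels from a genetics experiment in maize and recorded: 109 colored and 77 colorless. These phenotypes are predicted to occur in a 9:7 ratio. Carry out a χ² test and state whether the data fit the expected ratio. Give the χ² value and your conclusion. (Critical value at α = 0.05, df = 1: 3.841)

0.418; consistent

The 9:7 ratio has 16 parts, so with N = 186 the expected counts are:
  colored: 186 × 9/16 = 104.625
  colorless: 186 × 7/16 = 81.375
χ² = Σ (O − E)² / E
  colored: (109 − 104.625)² / 104.625 = 0.1829
  colorless: (77 − 81.375)² / 81.375 = 0.2352
χ² = 0.1829 + 0.2352 = 0.4181 ≈ 0.418
Degrees of freedom = 2 − 1 = 1; critical value at α = 0.05 is 3.841.
Since 0.418 < 3.841, we fail to reject the null hypothesis — the data are consistent with the 9:7 ratio.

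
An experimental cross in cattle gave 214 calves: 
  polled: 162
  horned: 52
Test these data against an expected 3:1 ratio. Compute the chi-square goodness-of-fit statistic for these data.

0.056

Under the 3:1 hypothesis (Σ ratio = 4, N = 214):
  polled: 214 × 3/4 = 160.5
  horned: 214 × 1/4 = 53.5
χ² = Σ (O − E)² / E
  polled: (162 − 160.5)² / 160.5 = 0.0140
  horned: (52 − 53.5)² / 53.5 = 0.0421
χ² = 0.0140 + 0.0421 = 0.0561 ≈ 0.056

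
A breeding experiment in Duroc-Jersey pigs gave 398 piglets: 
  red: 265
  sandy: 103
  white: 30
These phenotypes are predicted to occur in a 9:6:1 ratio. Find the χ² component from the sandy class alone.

14.332

The 9:6:1 ratio has 16 parts, so with N = 398 the expected counts are:
  red: 398 × 9/16 = 223.875
  sandy: 398 × 6/16 = 149.25
  white: 398 × 1/16 = 24.875
Contribution of sandy: (103 − 149.25)² / 149.25 = 14.3321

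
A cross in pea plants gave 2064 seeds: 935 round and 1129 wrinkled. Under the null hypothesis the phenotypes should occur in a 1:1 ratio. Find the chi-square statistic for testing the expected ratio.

18.234

Total ratio parts = 2. Expected numbers out of 2064:
  round: 2064 × 1/2 = 1032
  wrinkled: 2064 × 1/2 = 1032
χ² = Σ (O − E)² / E
  round: (935 − 1032)² / 1032 = 9.1172
  wrinkled: (1129 − 1032)² / 1032 = 9.1172
χ² = 9.1172 + 9.1172 = 18.2344 ≈ 18.234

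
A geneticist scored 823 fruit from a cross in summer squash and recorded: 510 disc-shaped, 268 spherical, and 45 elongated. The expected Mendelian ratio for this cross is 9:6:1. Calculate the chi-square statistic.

10.938

The 9:6:1 ratio has 16 parts, so with N = 823 the expected counts are:
  disc-shaped: 823 × 9/16 = 462.9375
  spherical: 823 × 6/16 = 308.625
  elongated: 823 × 1/16 = 51.4375
χ² = Σ (O − E)² / E
  disc-shaped: (510 − 462.9375)² / 462.9375 = 4.7844
  spherical: (268 − 308.625)² / 308.625 = 5.3476
  elongated: (45 − 51.4375)² / 51.4375 = 0.8057
χ² = 4.7844 + 5.3476 + 0.8057 = 10.9377 ≈ 10.938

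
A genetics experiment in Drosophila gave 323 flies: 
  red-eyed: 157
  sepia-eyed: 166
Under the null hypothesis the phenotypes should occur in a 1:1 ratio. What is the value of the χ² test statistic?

0.251

The 1:1 ratio has 2 parts, so with N = 323 the expected counts are:
  red-eyed: 323 × 1/2 = 161.5
  sepia-eyed: 323 × 1/2 = 161.5
χ² = Σ (O − E)² / E
  red-eyed: (157 − 161.5)² / 161.5 = 0.1254
  sepia-eyed: (166 − 161.5)² / 161.5 = 0.1254
χ² = 0.1254 + 0.1254 = 0.2508 ≈ 0.251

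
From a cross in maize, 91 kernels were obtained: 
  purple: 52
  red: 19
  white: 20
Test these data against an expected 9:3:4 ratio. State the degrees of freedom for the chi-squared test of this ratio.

2

A goodness-of-fit test with 3 phenotype classes has df = 3 − 1 = 2.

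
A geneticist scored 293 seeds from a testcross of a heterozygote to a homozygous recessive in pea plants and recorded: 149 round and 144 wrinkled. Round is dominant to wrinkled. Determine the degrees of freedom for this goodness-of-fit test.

A testcross of a heterozygote (Aa × aa) gives a 1:1 phenotypic ratio.
A goodness-of-fit test with 2 phenotype classes has df = 2 − 1 = 1.

1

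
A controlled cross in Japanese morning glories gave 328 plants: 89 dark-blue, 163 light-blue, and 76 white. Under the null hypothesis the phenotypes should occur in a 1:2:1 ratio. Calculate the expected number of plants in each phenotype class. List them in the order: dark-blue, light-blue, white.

Expected counts for N = 328 under a 1:2:1 ratio (total parts = 4):
  dark-blue: 328 × 1/4 = 82
  light-blue: 328 × 2/4 = 164
  white: 328 × 1/4 = 82

82, 164, 82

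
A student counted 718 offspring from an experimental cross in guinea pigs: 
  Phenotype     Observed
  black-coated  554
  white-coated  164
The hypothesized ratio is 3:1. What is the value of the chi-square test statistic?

Under the 3:1 hypothesis (Σ ratio = 4, N = 718):
  black-coated: 718 × 3/4 = 538.5
  white-coated: 718 × 1/4 = 179.5
χ² = Σ (O − E)² / E
  black-coated: (554 − 538.5)² / 538.5 = 0.4461
  white-coated: (164 − 179.5)² / 179.5 = 1.3384
χ² = 0.4461 + 1.3384 = 1.7845 ≈ 1.785

1.785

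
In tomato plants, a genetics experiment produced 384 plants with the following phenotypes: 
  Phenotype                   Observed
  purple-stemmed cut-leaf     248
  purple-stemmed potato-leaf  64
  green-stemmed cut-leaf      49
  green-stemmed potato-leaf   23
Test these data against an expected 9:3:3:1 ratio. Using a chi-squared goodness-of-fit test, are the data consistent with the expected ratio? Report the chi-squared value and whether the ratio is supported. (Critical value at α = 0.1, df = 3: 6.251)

13.019; not consistent

Total ratio parts = 16. Expected numbers out of 384:
  purple-stemmed cut-leaf: 384 × 9/16 = 216
  purple-stemmed potato-leaf: 384 × 3/16 = 72
  green-stemmed cut-leaf: 384 × 3/16 = 72
  green-stemmed potato-leaf: 384 × 1/16 = 24
χ² = Σ (O − E)² / E
  purple-stemmed cut-leaf: (248 − 216)² / 216 = 4.7407
  purple-stemmed potato-leaf: (64 − 72)² / 72 = 0.8889
  green-stemmed cut-leaf: (49 − 72)² / 72 = 7.3472
  green-stemmed potato-leaf: (23 − 24)² / 24 = 0.0417
χ² = 4.7407 + 0.8889 + 7.3472 + 0.0417 = 13.0185 ≈ 13.019
Degrees of freedom = 4 − 1 = 3; critical value at α = 0.1 is 6.251.
Since 13.019 > 6.251, we reject the null hypothesis — the data do not fit the 9:3:3:1 ratio.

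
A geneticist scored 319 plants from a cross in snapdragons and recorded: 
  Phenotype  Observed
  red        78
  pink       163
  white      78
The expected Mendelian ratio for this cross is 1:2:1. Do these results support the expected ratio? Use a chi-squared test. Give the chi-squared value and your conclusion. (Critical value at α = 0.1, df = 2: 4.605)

Total ratio parts = 4. Expected numbers out of 319:
  red: 319 × 1/4 = 79.75
  pink: 319 × 2/4 = 159.5
  white: 319 × 1/4 = 79.75
χ² = Σ (O − E)² / E
  red: (78 − 79.75)² / 79.75 = 0.0384
  pink: (163 − 159.5)² / 159.5 = 0.0768
  white: (78 − 79.75)² / 79.75 = 0.0384
χ² = 0.0384 + 0.0768 + 0.0384 = 0.1536 ≈ 0.154
Degrees of freedom = 3 − 1 = 2; critical value at α = 0.1 is 4.605.
Since 0.154 < 4.605, we fail to reject the null hypothesis — the data are consistent with the 1:2:1 ratio.

0.154; consistent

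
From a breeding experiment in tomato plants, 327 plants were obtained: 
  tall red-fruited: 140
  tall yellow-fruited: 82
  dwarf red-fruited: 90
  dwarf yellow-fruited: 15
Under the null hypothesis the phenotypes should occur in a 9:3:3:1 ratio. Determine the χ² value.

Expected counts for N = 327 under a 9:3:3:1 ratio (total parts = 16):
  tall red-fruited: 327 × 9/16 = 183.9375
  tall yellow-fruited: 327 × 3/16 = 61.3125
  dwarf red-fruited: 327 × 3/16 = 61.3125
  dwarf yellow-fruited: 327 × 1/16 = 20.4375
χ² = Σ (O − E)² / E
  tall red-fruited: (140 − 183.9375)² / 183.9375 = 10.4954
  tall yellow-fruited: (82 − 61.3125)² / 61.3125 = 6.9802
  dwarf red-fruited: (90 − 61.3125)² / 61.3125 = 13.4226
  dwarf yellow-fruited: (15 − 20.4375)² / 20.4375 = 1.4467
χ² = 10.4954 + 6.9802 + 13.4226 + 1.4467 = 32.3449 ≈ 32.345

32.345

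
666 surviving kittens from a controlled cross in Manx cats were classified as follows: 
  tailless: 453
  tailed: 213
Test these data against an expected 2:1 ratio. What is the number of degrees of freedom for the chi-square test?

A goodness-of-fit test with 2 phenotype classes has df = 2 − 1 = 1.

1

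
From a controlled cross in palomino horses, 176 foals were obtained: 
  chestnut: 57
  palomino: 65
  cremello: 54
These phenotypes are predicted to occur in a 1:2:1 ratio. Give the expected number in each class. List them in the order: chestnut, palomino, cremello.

Total ratio parts = 4. Expected numbers out of 176:
  chestnut: 176 × 1/4 = 44
  palomino: 176 × 2/4 = 88
  cremello: 176 × 1/4 = 44

44, 88, 44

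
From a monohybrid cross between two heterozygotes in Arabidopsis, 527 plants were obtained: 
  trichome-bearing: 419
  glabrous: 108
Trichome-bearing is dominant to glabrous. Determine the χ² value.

For a monohybrid cross between heterozygotes with complete dominance, the expected phenotypic ratio is 3:1.
Total ratio parts = 4. Expected numbers out of 527:
  trichome-bearing: 527 × 3/4 = 395.25
  glabrous: 527 × 1/4 = 131.75
χ² = Σ (O − E)² / E
  trichome-bearing: (419 − 395.25)² / 395.25 = 1.4271
  glabrous: (108 − 131.75)² / 131.75 = 4.2813
χ² = 1.4271 + 4.2813 = 5.7084 ≈ 5.708

5.708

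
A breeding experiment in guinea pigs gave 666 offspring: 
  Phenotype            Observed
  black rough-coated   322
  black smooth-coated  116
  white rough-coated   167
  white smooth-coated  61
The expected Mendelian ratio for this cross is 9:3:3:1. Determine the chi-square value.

Expected counts for N = 666 under a 9:3:3:1 ratio (total parts = 16):
  black rough-coated: 666 × 9/16 = 374.625
  black smooth-coated: 666 × 3/16 = 124.875
  white rough-coated: 666 × 3/16 = 124.875
  white smooth-coated: 666 × 1/16 = 41.625
χ² = Σ (O − E)² / E
  black rough-coated: (322 − 374.625)² / 374.625 = 7.3924
  black smooth-coated: (116 − 124.875)² / 124.875 = 0.6308
  white rough-coated: (167 − 124.875)² / 124.875 = 14.2103
  white smooth-coated: (61 − 41.625)² / 41.625 = 9.0184
χ² = 7.3924 + 0.6308 + 14.2103 + 9.0184 = 31.2519 ≈ 31.252

31.252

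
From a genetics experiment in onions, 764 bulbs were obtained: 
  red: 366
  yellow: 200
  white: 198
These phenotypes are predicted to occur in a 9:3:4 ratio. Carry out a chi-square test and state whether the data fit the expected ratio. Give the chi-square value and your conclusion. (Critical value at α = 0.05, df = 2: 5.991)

32.195; not consistent

Expected counts for N = 764 under a 9:3:4 ratio (total parts = 16):
  red: 764 × 9/16 = 429.75
  yellow: 764 × 3/16 = 143.25
  white: 764 × 4/16 = 191
χ² = Σ (O − E)² / E
  red: (366 − 429.75)² / 429.75 = 9.4568
  yellow: (200 − 143.25)² / 143.25 = 22.4821
  white: (198 − 191)² / 191 = 0.2565
χ² = 9.4568 + 22.4821 + 0.2565 = 32.1954 ≈ 32.195
Degrees of freedom = 3 − 1 = 2; critical value at α = 0.05 is 5.991.
Since 32.195 > 5.991, we reject the null hypothesis — the data do not fit the 9:3:4 ratio.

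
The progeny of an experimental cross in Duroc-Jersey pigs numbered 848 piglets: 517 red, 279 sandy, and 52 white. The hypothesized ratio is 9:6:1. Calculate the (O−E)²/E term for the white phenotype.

0.019

Total ratio parts = 16. Expected numbers out of 848:
  red: 848 × 9/16 = 477
  sandy: 848 × 6/16 = 318
  white: 848 × 1/16 = 53
Contribution of white: (52 − 53)² / 53 = 0.0189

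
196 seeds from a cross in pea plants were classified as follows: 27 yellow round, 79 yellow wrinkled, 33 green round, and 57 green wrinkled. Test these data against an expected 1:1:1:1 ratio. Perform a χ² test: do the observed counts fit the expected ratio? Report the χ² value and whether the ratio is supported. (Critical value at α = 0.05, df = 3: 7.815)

Expected counts for N = 196 under a 1:1:1:1 ratio (total parts = 4):
  yellow round: 196 × 1/4 = 49
  yellow wrinkled: 196 × 1/4 = 49
  green round: 196 × 1/4 = 49
  green wrinkled: 196 × 1/4 = 49
χ² = Σ (O − E)² / E
  yellow round: (27 − 49)² / 49 = 9.8776
  yellow wrinkled: (79 − 49)² / 49 = 18.3673
  green round: (33 − 49)² / 49 = 5.2245
  green wrinkled: (57 − 49)² / 49 = 1.3061
χ² = 9.8776 + 18.3673 + 5.2245 + 1.3061 = 34.7755 ≈ 34.776
Degrees of freedom = 4 − 1 = 3; critical value at α = 0.05 is 7.815.
Since 34.776 > 7.815, we reject the null hypothesis — the data do not fit the 1:1:1:1 ratio.

34.776; not consistent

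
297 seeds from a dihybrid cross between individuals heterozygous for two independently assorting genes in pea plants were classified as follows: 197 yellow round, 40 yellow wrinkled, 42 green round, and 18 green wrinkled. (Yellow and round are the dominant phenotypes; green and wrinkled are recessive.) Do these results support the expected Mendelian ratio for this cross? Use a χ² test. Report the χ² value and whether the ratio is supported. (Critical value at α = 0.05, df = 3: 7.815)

13.165; not consistent

A dihybrid F₂ with independent assortment and complete dominance at both loci gives a 9:3:3:1 phenotypic ratio.
Expected counts for N = 297 under a 9:3:3:1 ratio (total parts = 16):
  yellow round: 297 × 9/16 = 167.0625
  yellow wrinkled: 297 × 3/16 = 55.6875
  green round: 297 × 3/16 = 55.6875
  green wrinkled: 297 × 1/16 = 18.5625
χ² = Σ (O − E)² / E
  yellow round: (197 − 167.0625)² / 167.0625 = 5.3648
  yellow wrinkled: (40 − 55.6875)² / 55.6875 = 4.4193
  green round: (42 − 55.6875)² / 55.6875 = 3.3643
  green wrinkled: (18 − 18.5625)² / 18.5625 = 0.0170
χ² = 5.3648 + 4.4193 + 3.3643 + 0.0170 = 13.1654 ≈ 13.165
Degrees of freedom = 4 − 1 = 3; critical value at α = 0.05 is 7.815.
Since 13.165 > 7.815, we reject the null hypothesis — the data do not fit the 9:3:3:1 ratio.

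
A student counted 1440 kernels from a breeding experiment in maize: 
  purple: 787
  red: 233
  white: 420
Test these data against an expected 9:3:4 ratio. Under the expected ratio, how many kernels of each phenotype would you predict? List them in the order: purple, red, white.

810, 270, 360

Under the 9:3:4 hypothesis (Σ ratio = 16, N = 1440):
  purple: 1440 × 9/16 = 810
  red: 1440 × 3/16 = 270
  white: 1440 × 4/16 = 360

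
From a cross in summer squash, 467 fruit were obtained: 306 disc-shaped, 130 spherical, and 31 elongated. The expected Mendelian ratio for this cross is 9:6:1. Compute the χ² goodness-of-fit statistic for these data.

The 9:6:1 ratio has 16 parts, so with N = 467 the expected counts are:
  disc-shaped: 467 × 9/16 = 262.6875
  spherical: 467 × 6/16 = 175.125
  elongated: 467 × 1/16 = 29.1875
χ² = Σ (O − E)² / E
  disc-shaped: (306 − 262.6875)² / 262.6875 = 7.1415
  spherical: (130 − 175.125)² / 175.125 = 11.6275
  elongated: (31 − 29.1875)² / 29.1875 = 0.1126
χ² = 7.1415 + 11.6275 + 0.1126 = 18.8816 ≈ 18.882

18.882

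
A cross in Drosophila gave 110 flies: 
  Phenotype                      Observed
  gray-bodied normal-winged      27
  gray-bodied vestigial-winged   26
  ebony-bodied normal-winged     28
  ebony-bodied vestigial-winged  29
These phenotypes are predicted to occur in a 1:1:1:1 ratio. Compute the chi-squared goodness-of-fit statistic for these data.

0.182

Total ratio parts = 4. Expected numbers out of 110:
  gray-bodied normal-winged: 110 × 1/4 = 27.5
  gray-bodied vestigial-winged: 110 × 1/4 = 27.5
  ebony-bodied normal-winged: 110 × 1/4 = 27.5
  ebony-bodied vestigial-winged: 110 × 1/4 = 27.5
χ² = Σ (O − E)² / E
  gray-bodied normal-winged: (27 − 27.5)² / 27.5 = 0.0091
  gray-bodied vestigial-winged: (26 − 27.5)² / 27.5 = 0.0818
  ebony-bodied normal-winged: (28 − 27.5)² / 27.5 = 0.0091
  ebony-bodied vestigial-winged: (29 − 27.5)² / 27.5 = 0.0818
χ² = 0.0091 + 0.0818 + 0.0091 + 0.0818 = 0.1818 ≈ 0.182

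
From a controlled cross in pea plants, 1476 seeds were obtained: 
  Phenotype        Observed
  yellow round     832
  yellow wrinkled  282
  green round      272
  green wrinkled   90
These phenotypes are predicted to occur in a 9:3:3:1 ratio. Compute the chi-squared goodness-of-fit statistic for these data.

0.240

Expected counts for N = 1476 under a 9:3:3:1 ratio (total parts = 16):
  yellow round: 1476 × 9/16 = 830.25
  yellow wrinkled: 1476 × 3/16 = 276.75
  green round: 1476 × 3/16 = 276.75
  green wrinkled: 1476 × 1/16 = 92.25
χ² = Σ (O − E)² / E
  yellow round: (832 − 830.25)² / 830.25 = 0.0037
  yellow wrinkled: (282 − 276.75)² / 276.75 = 0.0996
  green round: (272 − 276.75)² / 276.75 = 0.0815
  green wrinkled: (90 − 92.25)² / 92.25 = 0.0549
χ² = 0.0037 + 0.0996 + 0.0815 + 0.0549 = 0.2397 ≈ 0.240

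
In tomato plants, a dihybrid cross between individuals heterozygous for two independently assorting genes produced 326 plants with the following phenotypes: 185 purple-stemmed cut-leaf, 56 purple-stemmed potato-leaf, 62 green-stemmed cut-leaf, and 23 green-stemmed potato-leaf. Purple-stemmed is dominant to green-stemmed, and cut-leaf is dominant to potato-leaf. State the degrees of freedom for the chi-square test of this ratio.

3

A dihybrid F₂ with independent assortment and complete dominance at both loci gives a 9:3:3:1 phenotypic ratio.
A goodness-of-fit test with 4 phenotype classes has df = 4 − 1 = 3.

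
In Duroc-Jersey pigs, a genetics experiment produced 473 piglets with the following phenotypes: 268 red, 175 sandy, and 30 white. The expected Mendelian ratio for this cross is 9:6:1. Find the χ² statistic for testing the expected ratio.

Under the 9:6:1 hypothesis (Σ ratio = 16, N = 473):
  red: 473 × 9/16 = 266.0625
  sandy: 473 × 6/16 = 177.375
  white: 473 × 1/16 = 29.5625
χ² = Σ (O − E)² / E
  red: (268 − 266.0625)² / 266.0625 = 0.0141
  sandy: (175 − 177.375)² / 177.375 = 0.0318
  white: (30 − 29.5625)² / 29.5625 = 0.0065
χ² = 0.0141 + 0.0318 + 0.0065 = 0.0524 ≈ 0.052

0.052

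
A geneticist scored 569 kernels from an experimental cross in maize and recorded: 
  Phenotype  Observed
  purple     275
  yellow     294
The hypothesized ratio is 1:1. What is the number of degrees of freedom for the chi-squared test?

1

A goodness-of-fit test with 2 phenotype classes has df = 2 − 1 = 1.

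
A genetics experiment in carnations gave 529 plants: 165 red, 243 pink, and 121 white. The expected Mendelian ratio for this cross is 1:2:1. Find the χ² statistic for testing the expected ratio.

10.815

The 1:2:1 ratio has 4 parts, so with N = 529 the expected counts are:
  red: 529 × 1/4 = 132.25
  pink: 529 × 2/4 = 264.5
  white: 529 × 1/4 = 132.25
χ² = Σ (O − E)² / E
  red: (165 − 132.25)² / 132.25 = 8.1101
  pink: (243 − 264.5)² / 264.5 = 1.7476
  white: (121 − 132.25)² / 132.25 = 0.9570
χ² = 8.1101 + 1.7476 + 0.9570 = 10.8147 ≈ 10.815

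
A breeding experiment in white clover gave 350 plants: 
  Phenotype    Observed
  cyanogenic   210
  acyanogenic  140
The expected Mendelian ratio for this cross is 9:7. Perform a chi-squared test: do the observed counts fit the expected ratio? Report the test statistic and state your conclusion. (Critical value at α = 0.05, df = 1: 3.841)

Total ratio parts = 16. Expected numbers out of 350:
  cyanogenic: 350 × 9/16 = 196.875
  acyanogenic: 350 × 7/16 = 153.125
χ² = Σ (O − E)² / E
  cyanogenic: (210 − 196.875)² / 196.875 = 0.8750
  acyanogenic: (140 − 153.125)² / 153.125 = 1.1250
χ² = 0.8750 + 1.1250 = 2.000
Degrees of freedom = 2 − 1 = 1; critical value at α = 0.05 is 3.841.
Since 2.000 < 3.841, we fail to reject the null hypothesis — the data are consistent with the 9:7 ratio.

2.000; consistent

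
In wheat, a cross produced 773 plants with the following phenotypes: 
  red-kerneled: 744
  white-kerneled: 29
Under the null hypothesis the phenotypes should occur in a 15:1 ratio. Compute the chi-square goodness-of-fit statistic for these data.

Expected counts for N = 773 under a 15:1 ratio (total parts = 16):
  red-kerneled: 773 × 15/16 = 724.6875
  white-kerneled: 773 × 1/16 = 48.3125
χ² = Σ (O − E)² / E
  red-kerneled: (744 − 724.6875)² / 724.6875 = 0.5147
  white-kerneled: (29 − 48.3125)² / 48.3125 = 7.7200
χ² = 0.5147 + 7.7200 = 8.2347 ≈ 8.235

8.235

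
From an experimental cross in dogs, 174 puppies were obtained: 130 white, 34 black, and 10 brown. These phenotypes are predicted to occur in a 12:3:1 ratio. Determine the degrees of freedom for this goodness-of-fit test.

2

A goodness-of-fit test with 3 phenotype classes has df = 3 − 1 = 2.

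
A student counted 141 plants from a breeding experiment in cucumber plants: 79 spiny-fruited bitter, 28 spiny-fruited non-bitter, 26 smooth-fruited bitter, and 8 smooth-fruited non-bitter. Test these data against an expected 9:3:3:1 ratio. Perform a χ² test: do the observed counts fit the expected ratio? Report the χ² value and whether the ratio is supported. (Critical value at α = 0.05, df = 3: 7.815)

0.176; consistent

Expected counts for N = 141 under a 9:3:3:1 ratio (total parts = 16):
  spiny-fruited bitter: 141 × 9/16 = 79.3125
  spiny-fruited non-bitter: 141 × 3/16 = 26.4375
  smooth-fruited bitter: 141 × 3/16 = 26.4375
  smooth-fruited non-bitter: 141 × 1/16 = 8.8125
χ² = Σ (O − E)² / E
  spiny-fruited bitter: (79 − 79.3125)² / 79.3125 = 0.0012
  spiny-fruited non-bitter: (28 − 26.4375)² / 26.4375 = 0.0923
  smooth-fruited bitter: (26 − 26.4375)² / 26.4375 = 0.0072
  smooth-fruited non-bitter: (8 − 8.8125)² / 8.8125 = 0.0749
χ² = 0.0012 + 0.0923 + 0.0072 + 0.0749 = 0.1756 ≈ 0.176
Degrees of freedom = 4 − 1 = 3; critical value at α = 0.05 is 7.815.
Since 0.176 < 7.815, we fail to reject the null hypothesis — the data are consistent with the 9:3:3:1 ratio.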